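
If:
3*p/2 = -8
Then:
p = -16/3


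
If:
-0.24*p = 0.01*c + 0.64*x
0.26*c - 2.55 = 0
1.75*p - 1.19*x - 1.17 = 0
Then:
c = 9.81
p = 0.45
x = -0.32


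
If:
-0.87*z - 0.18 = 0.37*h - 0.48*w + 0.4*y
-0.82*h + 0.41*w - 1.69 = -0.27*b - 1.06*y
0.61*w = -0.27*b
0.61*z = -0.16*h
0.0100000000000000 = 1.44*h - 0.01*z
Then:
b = -4.58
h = 0.01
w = 2.03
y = 1.98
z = -0.00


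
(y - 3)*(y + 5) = y^2 + 2*y - 15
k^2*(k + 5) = k^3 + 5*k^2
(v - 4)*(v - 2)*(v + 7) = v^3 + v^2 - 34*v + 56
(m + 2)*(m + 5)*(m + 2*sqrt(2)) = m^3 + 2*sqrt(2)*m^2 + 7*m^2 + 10*m + 14*sqrt(2)*m + 20*sqrt(2)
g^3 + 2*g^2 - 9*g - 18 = (g - 3)*(g + 2)*(g + 3)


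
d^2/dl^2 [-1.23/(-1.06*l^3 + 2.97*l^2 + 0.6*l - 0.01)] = ((7.3062 - 7.8228*l)*(1.06*l^3 - 2.97*l^2 - 0.6*l + 0.01) + 1.23*(-6.36*l^2 + 11.88*l + 1.2)*(-3.18*l^2 + 5.94*l + 0.6))/(1.06*l^3 - 2.97*l^2 - 0.6*l + 0.01)^3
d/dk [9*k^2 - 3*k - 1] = 18*k - 3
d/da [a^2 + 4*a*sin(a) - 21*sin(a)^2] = 4*a*cos(a) + 2*a + 4*sin(a) - 21*sin(2*a)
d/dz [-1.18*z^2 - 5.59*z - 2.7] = -2.36*z - 5.59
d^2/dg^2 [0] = 0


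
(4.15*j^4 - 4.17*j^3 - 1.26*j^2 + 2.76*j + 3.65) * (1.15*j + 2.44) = 4.7725*j^5 + 5.3305*j^4 - 11.6238*j^3 + 0.0995999999999997*j^2 + 10.9319*j + 8.906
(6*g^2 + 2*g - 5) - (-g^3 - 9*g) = g^3 + 6*g^2 + 11*g - 5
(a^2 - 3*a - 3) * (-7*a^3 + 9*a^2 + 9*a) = -7*a^5 + 30*a^4 + 3*a^3 - 54*a^2 - 27*a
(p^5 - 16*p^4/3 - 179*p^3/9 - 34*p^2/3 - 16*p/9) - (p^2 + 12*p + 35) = p^5 - 16*p^4/3 - 179*p^3/9 - 37*p^2/3 - 124*p/9 - 35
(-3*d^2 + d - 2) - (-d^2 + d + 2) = -2*d^2 - 4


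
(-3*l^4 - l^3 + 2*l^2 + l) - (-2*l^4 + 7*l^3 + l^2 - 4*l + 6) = -l^4 - 8*l^3 + l^2 + 5*l - 6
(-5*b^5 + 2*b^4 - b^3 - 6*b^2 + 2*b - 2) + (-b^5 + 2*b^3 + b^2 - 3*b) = -6*b^5 + 2*b^4 + b^3 - 5*b^2 - b - 2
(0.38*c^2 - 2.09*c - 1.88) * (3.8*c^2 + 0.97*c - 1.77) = 1.444*c^4 - 7.5734*c^3 - 9.8439*c^2 + 1.8757*c + 3.3276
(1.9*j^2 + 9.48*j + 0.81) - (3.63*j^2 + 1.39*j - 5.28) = -1.73*j^2 + 8.09*j + 6.09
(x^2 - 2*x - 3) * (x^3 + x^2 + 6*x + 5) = x^5 - x^4 + x^3 - 10*x^2 - 28*x - 15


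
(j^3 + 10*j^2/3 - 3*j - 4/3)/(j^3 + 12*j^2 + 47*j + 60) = (3*j^2 - 2*j - 1)/(3*(j^2 + 8*j + 15))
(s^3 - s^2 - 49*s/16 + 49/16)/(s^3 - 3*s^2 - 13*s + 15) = (s^2 - 49/16)/(s^2 - 2*s - 15)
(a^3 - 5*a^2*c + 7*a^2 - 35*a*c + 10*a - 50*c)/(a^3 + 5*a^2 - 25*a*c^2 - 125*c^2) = (a + 2)/(a + 5*c)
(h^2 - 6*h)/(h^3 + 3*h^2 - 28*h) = (h - 6)/(h^2 + 3*h - 28)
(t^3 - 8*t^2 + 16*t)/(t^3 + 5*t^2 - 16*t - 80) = t*(t - 4)/(t^2 + 9*t + 20)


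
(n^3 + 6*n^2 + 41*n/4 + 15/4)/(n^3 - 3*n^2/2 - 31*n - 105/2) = (n + 1/2)/(n - 7)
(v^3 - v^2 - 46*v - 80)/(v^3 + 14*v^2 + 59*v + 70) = (v - 8)/(v + 7)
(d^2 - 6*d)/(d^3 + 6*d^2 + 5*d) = (d - 6)/(d^2 + 6*d + 5)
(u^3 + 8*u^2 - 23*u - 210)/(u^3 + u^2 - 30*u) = (u + 7)/u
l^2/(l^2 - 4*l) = l/(l - 4)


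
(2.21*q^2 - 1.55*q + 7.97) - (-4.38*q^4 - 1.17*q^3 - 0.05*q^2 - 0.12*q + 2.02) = 4.38*q^4 + 1.17*q^3 + 2.26*q^2 - 1.43*q + 5.95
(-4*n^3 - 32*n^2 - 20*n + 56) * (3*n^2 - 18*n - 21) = -12*n^5 - 24*n^4 + 600*n^3 + 1200*n^2 - 588*n - 1176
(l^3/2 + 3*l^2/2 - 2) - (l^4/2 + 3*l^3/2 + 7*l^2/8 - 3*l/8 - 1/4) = -l^4/2 - l^3 + 5*l^2/8 + 3*l/8 - 7/4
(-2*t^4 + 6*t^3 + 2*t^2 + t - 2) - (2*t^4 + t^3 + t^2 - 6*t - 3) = -4*t^4 + 5*t^3 + t^2 + 7*t + 1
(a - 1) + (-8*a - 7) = -7*a - 8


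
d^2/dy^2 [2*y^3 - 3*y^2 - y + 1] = 12*y - 6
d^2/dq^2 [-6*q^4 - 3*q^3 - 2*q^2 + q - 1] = -72*q^2 - 18*q - 4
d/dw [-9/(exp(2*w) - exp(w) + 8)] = (18*exp(w) - 9)*exp(w)/(exp(2*w) - exp(w) + 8)^2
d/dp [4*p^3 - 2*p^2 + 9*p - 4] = 12*p^2 - 4*p + 9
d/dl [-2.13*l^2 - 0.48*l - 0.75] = -4.26*l - 0.48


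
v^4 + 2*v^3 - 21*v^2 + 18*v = v*(v - 3)*(v - 1)*(v + 6)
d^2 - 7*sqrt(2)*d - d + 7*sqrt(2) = (d - 1)*(d - 7*sqrt(2))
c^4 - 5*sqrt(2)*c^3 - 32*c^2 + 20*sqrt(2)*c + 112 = (c - 2)*(c + 2)*(c - 7*sqrt(2))*(c + 2*sqrt(2))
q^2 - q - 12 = (q - 4)*(q + 3)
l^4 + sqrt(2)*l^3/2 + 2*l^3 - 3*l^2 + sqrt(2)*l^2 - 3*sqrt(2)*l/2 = l*(l - 1)*(l + 3)*(l + sqrt(2)/2)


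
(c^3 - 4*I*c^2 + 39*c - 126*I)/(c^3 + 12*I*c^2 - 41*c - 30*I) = (c^2 - 10*I*c - 21)/(c^2 + 6*I*c - 5)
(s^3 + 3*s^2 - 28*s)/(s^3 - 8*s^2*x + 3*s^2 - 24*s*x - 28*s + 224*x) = s/(s - 8*x)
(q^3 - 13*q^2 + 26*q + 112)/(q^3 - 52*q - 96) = (q - 7)/(q + 6)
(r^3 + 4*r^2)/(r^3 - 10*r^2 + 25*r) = r*(r + 4)/(r^2 - 10*r + 25)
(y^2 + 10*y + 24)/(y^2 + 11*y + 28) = (y + 6)/(y + 7)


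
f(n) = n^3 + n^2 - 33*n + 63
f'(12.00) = 423.00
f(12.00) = 1539.00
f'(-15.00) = 612.00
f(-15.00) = -2592.00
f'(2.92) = -1.58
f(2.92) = 0.06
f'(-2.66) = -17.09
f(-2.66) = 139.03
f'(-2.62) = -17.65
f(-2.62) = 138.34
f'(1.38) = -24.53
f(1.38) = 21.99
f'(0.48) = -31.35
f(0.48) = 47.50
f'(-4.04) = 7.88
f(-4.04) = 146.70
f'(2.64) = -6.81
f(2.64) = 1.25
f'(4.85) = 47.27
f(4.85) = 40.56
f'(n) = 3*n^2 + 2*n - 33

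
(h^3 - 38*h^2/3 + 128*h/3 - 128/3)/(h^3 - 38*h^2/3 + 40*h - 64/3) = (3*h^2 - 14*h + 16)/(3*h^2 - 14*h + 8)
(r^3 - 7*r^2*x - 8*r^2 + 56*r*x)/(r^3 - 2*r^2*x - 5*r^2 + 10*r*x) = (r^2 - 7*r*x - 8*r + 56*x)/(r^2 - 2*r*x - 5*r + 10*x)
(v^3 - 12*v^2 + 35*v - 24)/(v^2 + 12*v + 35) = (v^3 - 12*v^2 + 35*v - 24)/(v^2 + 12*v + 35)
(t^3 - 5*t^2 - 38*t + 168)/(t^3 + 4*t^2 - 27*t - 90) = (t^2 - 11*t + 28)/(t^2 - 2*t - 15)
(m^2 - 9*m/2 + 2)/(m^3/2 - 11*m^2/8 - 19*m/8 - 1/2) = 4*(2*m - 1)/(4*m^2 + 5*m + 1)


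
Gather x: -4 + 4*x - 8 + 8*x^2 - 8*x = 8*x^2 - 4*x - 12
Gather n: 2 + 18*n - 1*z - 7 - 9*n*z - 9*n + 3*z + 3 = n*(9 - 9*z) + 2*z - 2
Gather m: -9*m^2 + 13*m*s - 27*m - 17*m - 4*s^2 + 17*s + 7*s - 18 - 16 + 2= -9*m^2 + m*(13*s - 44) - 4*s^2 + 24*s - 32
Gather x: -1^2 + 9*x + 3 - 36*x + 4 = 6 - 27*x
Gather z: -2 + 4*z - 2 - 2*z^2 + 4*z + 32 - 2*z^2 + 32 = -4*z^2 + 8*z + 60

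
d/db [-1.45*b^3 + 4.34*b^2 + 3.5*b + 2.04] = -4.35*b^2 + 8.68*b + 3.5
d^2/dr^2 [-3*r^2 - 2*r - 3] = -6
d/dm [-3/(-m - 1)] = -3/(m + 1)^2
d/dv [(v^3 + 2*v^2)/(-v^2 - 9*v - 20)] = v*(-v^3 - 18*v^2 - 78*v - 80)/(v^4 + 18*v^3 + 121*v^2 + 360*v + 400)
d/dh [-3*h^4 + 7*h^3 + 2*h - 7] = -12*h^3 + 21*h^2 + 2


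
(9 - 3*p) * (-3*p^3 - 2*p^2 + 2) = 9*p^4 - 21*p^3 - 18*p^2 - 6*p + 18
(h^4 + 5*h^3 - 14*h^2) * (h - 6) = h^5 - h^4 - 44*h^3 + 84*h^2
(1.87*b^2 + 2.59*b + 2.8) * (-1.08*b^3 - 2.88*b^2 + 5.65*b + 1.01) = -2.0196*b^5 - 8.1828*b^4 + 0.0823000000000018*b^3 + 8.4582*b^2 + 18.4359*b + 2.828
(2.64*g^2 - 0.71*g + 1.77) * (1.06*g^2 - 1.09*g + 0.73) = 2.7984*g^4 - 3.6302*g^3 + 4.5773*g^2 - 2.4476*g + 1.2921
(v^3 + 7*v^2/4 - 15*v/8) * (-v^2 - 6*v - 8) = -v^5 - 31*v^4/4 - 133*v^3/8 - 11*v^2/4 + 15*v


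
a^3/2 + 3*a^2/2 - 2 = (a/2 + 1)*(a - 1)*(a + 2)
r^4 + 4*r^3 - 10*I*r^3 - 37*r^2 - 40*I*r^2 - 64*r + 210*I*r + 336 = (r - 3)*(r + 7)*(r - 8*I)*(r - 2*I)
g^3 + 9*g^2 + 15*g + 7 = (g + 1)^2*(g + 7)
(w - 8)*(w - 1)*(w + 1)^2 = w^4 - 7*w^3 - 9*w^2 + 7*w + 8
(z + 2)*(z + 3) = z^2 + 5*z + 6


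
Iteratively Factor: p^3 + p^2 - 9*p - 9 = (p + 3)*(p^2 - 2*p - 3) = (p - 3)*(p + 3)*(p + 1)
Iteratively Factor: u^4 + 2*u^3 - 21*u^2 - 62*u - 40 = (u + 2)*(u^3 - 21*u - 20) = (u - 5)*(u + 2)*(u^2 + 5*u + 4) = (u - 5)*(u + 1)*(u + 2)*(u + 4)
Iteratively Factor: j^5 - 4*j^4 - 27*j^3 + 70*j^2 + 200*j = (j + 2)*(j^4 - 6*j^3 - 15*j^2 + 100*j) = (j + 2)*(j + 4)*(j^3 - 10*j^2 + 25*j) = j*(j + 2)*(j + 4)*(j^2 - 10*j + 25) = j*(j - 5)*(j + 2)*(j + 4)*(j - 5)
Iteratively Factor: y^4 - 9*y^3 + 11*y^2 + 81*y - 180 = (y + 3)*(y^3 - 12*y^2 + 47*y - 60) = (y - 4)*(y + 3)*(y^2 - 8*y + 15) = (y - 4)*(y - 3)*(y + 3)*(y - 5)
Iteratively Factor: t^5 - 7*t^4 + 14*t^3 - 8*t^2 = (t)*(t^4 - 7*t^3 + 14*t^2 - 8*t) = t*(t - 4)*(t^3 - 3*t^2 + 2*t) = t*(t - 4)*(t - 2)*(t^2 - t) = t^2*(t - 4)*(t - 2)*(t - 1)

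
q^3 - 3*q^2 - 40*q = q*(q - 8)*(q + 5)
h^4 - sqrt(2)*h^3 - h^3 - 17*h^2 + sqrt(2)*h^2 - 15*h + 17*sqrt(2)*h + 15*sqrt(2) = (h - 5)*(h + 1)*(h + 3)*(h - sqrt(2))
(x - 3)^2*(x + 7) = x^3 + x^2 - 33*x + 63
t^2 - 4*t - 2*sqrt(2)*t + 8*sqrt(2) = (t - 4)*(t - 2*sqrt(2))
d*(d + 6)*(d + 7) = d^3 + 13*d^2 + 42*d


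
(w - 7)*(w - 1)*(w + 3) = w^3 - 5*w^2 - 17*w + 21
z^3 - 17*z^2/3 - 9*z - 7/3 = (z - 7)*(z + 1/3)*(z + 1)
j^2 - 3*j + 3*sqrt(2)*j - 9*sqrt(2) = (j - 3)*(j + 3*sqrt(2))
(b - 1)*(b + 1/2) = b^2 - b/2 - 1/2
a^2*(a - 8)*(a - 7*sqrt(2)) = a^4 - 7*sqrt(2)*a^3 - 8*a^3 + 56*sqrt(2)*a^2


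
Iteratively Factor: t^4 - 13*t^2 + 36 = (t + 3)*(t^3 - 3*t^2 - 4*t + 12) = (t - 2)*(t + 3)*(t^2 - t - 6) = (t - 2)*(t + 2)*(t + 3)*(t - 3)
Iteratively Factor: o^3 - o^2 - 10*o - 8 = (o + 2)*(o^2 - 3*o - 4) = (o + 1)*(o + 2)*(o - 4)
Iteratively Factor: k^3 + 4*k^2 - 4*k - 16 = (k - 2)*(k^2 + 6*k + 8) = (k - 2)*(k + 2)*(k + 4)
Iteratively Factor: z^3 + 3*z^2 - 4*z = (z)*(z^2 + 3*z - 4) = z*(z - 1)*(z + 4)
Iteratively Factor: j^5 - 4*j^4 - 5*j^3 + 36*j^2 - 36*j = (j + 3)*(j^4 - 7*j^3 + 16*j^2 - 12*j) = j*(j + 3)*(j^3 - 7*j^2 + 16*j - 12) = j*(j - 2)*(j + 3)*(j^2 - 5*j + 6) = j*(j - 3)*(j - 2)*(j + 3)*(j - 2)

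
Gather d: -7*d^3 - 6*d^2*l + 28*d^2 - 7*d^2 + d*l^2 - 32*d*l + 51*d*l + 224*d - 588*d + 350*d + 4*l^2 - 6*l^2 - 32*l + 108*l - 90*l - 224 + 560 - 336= -7*d^3 + d^2*(21 - 6*l) + d*(l^2 + 19*l - 14) - 2*l^2 - 14*l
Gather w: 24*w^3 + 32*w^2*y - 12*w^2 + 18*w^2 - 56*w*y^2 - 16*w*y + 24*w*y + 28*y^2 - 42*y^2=24*w^3 + w^2*(32*y + 6) + w*(-56*y^2 + 8*y) - 14*y^2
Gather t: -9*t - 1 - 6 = -9*t - 7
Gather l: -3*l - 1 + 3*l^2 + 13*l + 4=3*l^2 + 10*l + 3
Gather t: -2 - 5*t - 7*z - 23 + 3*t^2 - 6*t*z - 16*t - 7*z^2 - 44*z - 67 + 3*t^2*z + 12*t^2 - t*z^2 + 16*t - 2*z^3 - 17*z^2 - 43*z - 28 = t^2*(3*z + 15) + t*(-z^2 - 6*z - 5) - 2*z^3 - 24*z^2 - 94*z - 120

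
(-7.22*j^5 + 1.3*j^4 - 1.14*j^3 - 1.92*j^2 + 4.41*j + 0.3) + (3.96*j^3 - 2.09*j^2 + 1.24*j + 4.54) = -7.22*j^5 + 1.3*j^4 + 2.82*j^3 - 4.01*j^2 + 5.65*j + 4.84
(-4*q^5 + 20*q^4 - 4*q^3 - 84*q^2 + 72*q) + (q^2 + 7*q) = -4*q^5 + 20*q^4 - 4*q^3 - 83*q^2 + 79*q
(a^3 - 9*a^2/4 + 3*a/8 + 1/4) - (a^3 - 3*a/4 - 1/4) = -9*a^2/4 + 9*a/8 + 1/2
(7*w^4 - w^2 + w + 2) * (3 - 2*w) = -14*w^5 + 21*w^4 + 2*w^3 - 5*w^2 - w + 6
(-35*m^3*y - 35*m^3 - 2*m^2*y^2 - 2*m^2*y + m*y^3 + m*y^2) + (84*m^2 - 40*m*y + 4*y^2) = -35*m^3*y - 35*m^3 - 2*m^2*y^2 - 2*m^2*y + 84*m^2 + m*y^3 + m*y^2 - 40*m*y + 4*y^2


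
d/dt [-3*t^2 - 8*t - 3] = -6*t - 8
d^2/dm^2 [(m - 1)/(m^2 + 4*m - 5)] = 2/(m^3 + 15*m^2 + 75*m + 125)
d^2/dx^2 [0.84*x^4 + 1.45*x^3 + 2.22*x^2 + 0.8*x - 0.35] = 10.08*x^2 + 8.7*x + 4.44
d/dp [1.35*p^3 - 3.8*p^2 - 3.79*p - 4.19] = 4.05*p^2 - 7.6*p - 3.79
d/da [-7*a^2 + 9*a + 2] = 9 - 14*a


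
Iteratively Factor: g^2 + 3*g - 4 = (g - 1)*(g + 4)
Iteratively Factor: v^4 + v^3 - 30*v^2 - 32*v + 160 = (v + 4)*(v^3 - 3*v^2 - 18*v + 40) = (v - 5)*(v + 4)*(v^2 + 2*v - 8) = (v - 5)*(v + 4)^2*(v - 2)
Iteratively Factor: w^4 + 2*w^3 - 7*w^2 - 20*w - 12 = (w - 3)*(w^3 + 5*w^2 + 8*w + 4) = (w - 3)*(w + 2)*(w^2 + 3*w + 2) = (w - 3)*(w + 2)^2*(w + 1)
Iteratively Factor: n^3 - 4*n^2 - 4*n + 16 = (n - 4)*(n^2 - 4) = (n - 4)*(n - 2)*(n + 2)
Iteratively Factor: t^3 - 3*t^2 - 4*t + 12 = (t - 2)*(t^2 - t - 6) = (t - 3)*(t - 2)*(t + 2)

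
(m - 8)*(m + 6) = m^2 - 2*m - 48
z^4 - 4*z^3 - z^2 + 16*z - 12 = (z - 3)*(z - 2)*(z - 1)*(z + 2)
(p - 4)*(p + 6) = p^2 + 2*p - 24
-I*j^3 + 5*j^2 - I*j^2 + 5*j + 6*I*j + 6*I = (j + 2*I)*(j + 3*I)*(-I*j - I)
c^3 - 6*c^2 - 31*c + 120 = (c - 8)*(c - 3)*(c + 5)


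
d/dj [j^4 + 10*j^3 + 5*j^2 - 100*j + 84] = 4*j^3 + 30*j^2 + 10*j - 100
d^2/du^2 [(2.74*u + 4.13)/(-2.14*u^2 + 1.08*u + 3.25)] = ((2.74*u + 4.13)*(4.28*u - 1.08)*(8.56*u - 2.16) + (35.1816*u + 11.758)*(-2.14*u^2 + 1.08*u + 3.25))/(-2.14*u^2 + 1.08*u + 3.25)^3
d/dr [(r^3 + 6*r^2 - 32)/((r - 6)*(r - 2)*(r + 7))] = (-7*r^2 - 116*r - 352)/(r^4 + 2*r^3 - 83*r^2 - 84*r + 1764)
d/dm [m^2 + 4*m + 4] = 2*m + 4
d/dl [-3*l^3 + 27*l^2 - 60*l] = -9*l^2 + 54*l - 60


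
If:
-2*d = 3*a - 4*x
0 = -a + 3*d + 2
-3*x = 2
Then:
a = -4/11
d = -26/33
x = -2/3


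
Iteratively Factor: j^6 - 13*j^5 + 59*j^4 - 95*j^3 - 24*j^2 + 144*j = (j - 3)*(j^5 - 10*j^4 + 29*j^3 - 8*j^2 - 48*j) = (j - 4)*(j - 3)*(j^4 - 6*j^3 + 5*j^2 + 12*j) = (j - 4)*(j - 3)^2*(j^3 - 3*j^2 - 4*j) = j*(j - 4)*(j - 3)^2*(j^2 - 3*j - 4) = j*(j - 4)^2*(j - 3)^2*(j + 1)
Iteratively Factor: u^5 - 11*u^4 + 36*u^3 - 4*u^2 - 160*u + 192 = (u - 4)*(u^4 - 7*u^3 + 8*u^2 + 28*u - 48) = (u - 4)*(u - 2)*(u^3 - 5*u^2 - 2*u + 24) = (u - 4)*(u - 2)*(u + 2)*(u^2 - 7*u + 12) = (u - 4)^2*(u - 2)*(u + 2)*(u - 3)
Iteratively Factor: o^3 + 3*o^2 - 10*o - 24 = (o + 4)*(o^2 - o - 6) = (o + 2)*(o + 4)*(o - 3)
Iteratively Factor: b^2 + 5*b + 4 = (b + 1)*(b + 4)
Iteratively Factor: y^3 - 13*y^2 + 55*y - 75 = (y - 5)*(y^2 - 8*y + 15) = (y - 5)*(y - 3)*(y - 5)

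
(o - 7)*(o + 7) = o^2 - 49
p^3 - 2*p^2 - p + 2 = (p - 2)*(p - 1)*(p + 1)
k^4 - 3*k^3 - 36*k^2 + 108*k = k*(k - 6)*(k - 3)*(k + 6)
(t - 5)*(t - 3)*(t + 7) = t^3 - t^2 - 41*t + 105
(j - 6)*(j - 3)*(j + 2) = j^3 - 7*j^2 + 36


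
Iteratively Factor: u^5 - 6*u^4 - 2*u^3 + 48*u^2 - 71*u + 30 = (u + 3)*(u^4 - 9*u^3 + 25*u^2 - 27*u + 10) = (u - 1)*(u + 3)*(u^3 - 8*u^2 + 17*u - 10) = (u - 2)*(u - 1)*(u + 3)*(u^2 - 6*u + 5) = (u - 5)*(u - 2)*(u - 1)*(u + 3)*(u - 1)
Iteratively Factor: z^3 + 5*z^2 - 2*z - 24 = (z - 2)*(z^2 + 7*z + 12) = (z - 2)*(z + 4)*(z + 3)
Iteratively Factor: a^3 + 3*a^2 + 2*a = (a + 1)*(a^2 + 2*a) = (a + 1)*(a + 2)*(a)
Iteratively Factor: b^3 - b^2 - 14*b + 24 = (b + 4)*(b^2 - 5*b + 6) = (b - 2)*(b + 4)*(b - 3)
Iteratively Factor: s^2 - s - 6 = (s + 2)*(s - 3)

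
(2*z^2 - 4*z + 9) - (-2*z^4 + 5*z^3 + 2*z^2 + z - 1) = 2*z^4 - 5*z^3 - 5*z + 10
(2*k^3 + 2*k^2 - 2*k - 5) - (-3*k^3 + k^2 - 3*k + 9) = 5*k^3 + k^2 + k - 14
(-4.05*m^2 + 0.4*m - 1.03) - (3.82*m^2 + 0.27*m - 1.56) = -7.87*m^2 + 0.13*m + 0.53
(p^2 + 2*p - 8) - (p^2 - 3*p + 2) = 5*p - 10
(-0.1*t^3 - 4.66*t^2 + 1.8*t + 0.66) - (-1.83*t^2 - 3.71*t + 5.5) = -0.1*t^3 - 2.83*t^2 + 5.51*t - 4.84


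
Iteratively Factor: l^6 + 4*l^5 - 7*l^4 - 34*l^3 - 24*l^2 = (l)*(l^5 + 4*l^4 - 7*l^3 - 34*l^2 - 24*l) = l*(l + 4)*(l^4 - 7*l^2 - 6*l) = l*(l + 2)*(l + 4)*(l^3 - 2*l^2 - 3*l) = l*(l - 3)*(l + 2)*(l + 4)*(l^2 + l) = l*(l - 3)*(l + 1)*(l + 2)*(l + 4)*(l)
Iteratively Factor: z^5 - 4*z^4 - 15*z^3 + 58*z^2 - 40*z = (z - 1)*(z^4 - 3*z^3 - 18*z^2 + 40*z) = z*(z - 1)*(z^3 - 3*z^2 - 18*z + 40) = z*(z - 5)*(z - 1)*(z^2 + 2*z - 8) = z*(z - 5)*(z - 1)*(z + 4)*(z - 2)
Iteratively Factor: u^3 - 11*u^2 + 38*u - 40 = (u - 4)*(u^2 - 7*u + 10) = (u - 4)*(u - 2)*(u - 5)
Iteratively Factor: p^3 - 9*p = (p - 3)*(p^2 + 3*p) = p*(p - 3)*(p + 3)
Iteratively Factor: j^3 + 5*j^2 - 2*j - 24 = (j - 2)*(j^2 + 7*j + 12) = (j - 2)*(j + 4)*(j + 3)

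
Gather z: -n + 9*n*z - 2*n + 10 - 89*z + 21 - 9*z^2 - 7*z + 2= -3*n - 9*z^2 + z*(9*n - 96) + 33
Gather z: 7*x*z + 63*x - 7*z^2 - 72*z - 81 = 63*x - 7*z^2 + z*(7*x - 72) - 81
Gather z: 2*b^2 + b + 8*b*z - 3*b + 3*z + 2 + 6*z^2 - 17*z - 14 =2*b^2 - 2*b + 6*z^2 + z*(8*b - 14) - 12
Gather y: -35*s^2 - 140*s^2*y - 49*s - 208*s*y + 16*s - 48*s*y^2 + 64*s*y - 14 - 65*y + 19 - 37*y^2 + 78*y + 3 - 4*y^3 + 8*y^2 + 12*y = -35*s^2 - 33*s - 4*y^3 + y^2*(-48*s - 29) + y*(-140*s^2 - 144*s + 25) + 8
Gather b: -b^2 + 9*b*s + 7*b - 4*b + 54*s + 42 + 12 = -b^2 + b*(9*s + 3) + 54*s + 54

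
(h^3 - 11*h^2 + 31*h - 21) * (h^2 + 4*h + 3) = h^5 - 7*h^4 - 10*h^3 + 70*h^2 + 9*h - 63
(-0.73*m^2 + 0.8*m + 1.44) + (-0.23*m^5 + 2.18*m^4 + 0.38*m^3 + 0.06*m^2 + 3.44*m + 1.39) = -0.23*m^5 + 2.18*m^4 + 0.38*m^3 - 0.67*m^2 + 4.24*m + 2.83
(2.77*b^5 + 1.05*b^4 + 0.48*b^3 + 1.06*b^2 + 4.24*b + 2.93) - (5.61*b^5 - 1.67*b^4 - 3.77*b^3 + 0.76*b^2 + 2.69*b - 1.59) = -2.84*b^5 + 2.72*b^4 + 4.25*b^3 + 0.3*b^2 + 1.55*b + 4.52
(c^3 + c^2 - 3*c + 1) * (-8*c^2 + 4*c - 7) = -8*c^5 - 4*c^4 + 21*c^3 - 27*c^2 + 25*c - 7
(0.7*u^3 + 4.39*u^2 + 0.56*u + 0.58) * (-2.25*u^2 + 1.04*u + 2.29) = -1.575*u^5 - 9.1495*u^4 + 4.9086*u^3 + 9.3305*u^2 + 1.8856*u + 1.3282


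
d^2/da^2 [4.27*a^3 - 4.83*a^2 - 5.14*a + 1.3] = 25.62*a - 9.66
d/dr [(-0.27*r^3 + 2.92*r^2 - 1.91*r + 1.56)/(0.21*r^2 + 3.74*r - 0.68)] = (-0.0567*r^4 - 2.0196*r^3 + 11.8727*r^2 - 4.6264*r - 4.5356)/(0.0441*r^4 + 1.5708*r^3 + 13.702*r^2 - 5.0864*r + 0.4624)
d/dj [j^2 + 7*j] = 2*j + 7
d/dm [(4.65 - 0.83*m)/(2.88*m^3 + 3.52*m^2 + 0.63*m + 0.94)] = (4.7808*m^3 - 37.2544*m^2 - 32.736*m - 3.7097)/(8.2944*m^6 + 20.2752*m^5 + 16.0192*m^4 + 9.8496*m^3 + 7.0145*m^2 + 1.1844*m + 0.8836)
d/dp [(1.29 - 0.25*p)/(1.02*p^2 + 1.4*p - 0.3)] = (0.255*p^2 - 2.6316*p - 1.731)/(1.0404*p^4 + 2.856*p^3 + 1.348*p^2 - 0.84*p + 0.09)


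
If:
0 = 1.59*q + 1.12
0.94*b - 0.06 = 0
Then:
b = 0.06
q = -0.70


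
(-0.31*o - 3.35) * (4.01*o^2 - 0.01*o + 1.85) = -1.2431*o^3 - 13.4304*o^2 - 0.54*o - 6.1975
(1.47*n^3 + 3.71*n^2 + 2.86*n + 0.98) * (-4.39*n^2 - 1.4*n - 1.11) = -6.4533*n^5 - 18.3449*n^4 - 19.3811*n^3 - 12.4243*n^2 - 4.5466*n - 1.0878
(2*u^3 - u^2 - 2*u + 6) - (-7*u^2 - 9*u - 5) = 2*u^3 + 6*u^2 + 7*u + 11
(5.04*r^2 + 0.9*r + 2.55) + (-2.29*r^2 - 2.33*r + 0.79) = 2.75*r^2 - 1.43*r + 3.34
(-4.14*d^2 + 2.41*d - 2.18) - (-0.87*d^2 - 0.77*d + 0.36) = -3.27*d^2 + 3.18*d - 2.54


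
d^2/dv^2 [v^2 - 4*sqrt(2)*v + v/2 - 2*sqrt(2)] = 2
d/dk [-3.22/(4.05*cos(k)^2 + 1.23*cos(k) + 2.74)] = -(26.082*cos(k) + 3.9606)*sin(k)/(4.05*cos(k)^2 + 1.23*cos(k) + 2.74)^2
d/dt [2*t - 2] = 2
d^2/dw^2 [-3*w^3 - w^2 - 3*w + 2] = -18*w - 2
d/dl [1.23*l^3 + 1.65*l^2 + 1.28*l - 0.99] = 3.69*l^2 + 3.3*l + 1.28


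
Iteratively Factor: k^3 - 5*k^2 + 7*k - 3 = (k - 1)*(k^2 - 4*k + 3) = (k - 1)^2*(k - 3)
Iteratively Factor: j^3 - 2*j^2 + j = (j - 1)*(j^2 - j) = j*(j - 1)*(j - 1)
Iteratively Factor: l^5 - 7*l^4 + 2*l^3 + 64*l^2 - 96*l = (l + 3)*(l^4 - 10*l^3 + 32*l^2 - 32*l) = (l - 4)*(l + 3)*(l^3 - 6*l^2 + 8*l) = l*(l - 4)*(l + 3)*(l^2 - 6*l + 8) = l*(l - 4)*(l - 2)*(l + 3)*(l - 4)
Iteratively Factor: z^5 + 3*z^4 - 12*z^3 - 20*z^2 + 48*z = (z + 4)*(z^4 - z^3 - 8*z^2 + 12*z) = (z - 2)*(z + 4)*(z^3 + z^2 - 6*z) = (z - 2)*(z + 3)*(z + 4)*(z^2 - 2*z) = z*(z - 2)*(z + 3)*(z + 4)*(z - 2)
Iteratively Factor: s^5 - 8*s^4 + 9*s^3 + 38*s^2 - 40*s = (s + 2)*(s^4 - 10*s^3 + 29*s^2 - 20*s) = s*(s + 2)*(s^3 - 10*s^2 + 29*s - 20) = s*(s - 5)*(s + 2)*(s^2 - 5*s + 4) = s*(s - 5)*(s - 1)*(s + 2)*(s - 4)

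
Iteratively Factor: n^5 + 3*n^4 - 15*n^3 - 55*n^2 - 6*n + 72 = (n - 4)*(n^4 + 7*n^3 + 13*n^2 - 3*n - 18) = (n - 4)*(n + 3)*(n^3 + 4*n^2 + n - 6) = (n - 4)*(n + 2)*(n + 3)*(n^2 + 2*n - 3) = (n - 4)*(n + 2)*(n + 3)^2*(n - 1)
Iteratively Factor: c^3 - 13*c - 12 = (c + 3)*(c^2 - 3*c - 4) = (c + 1)*(c + 3)*(c - 4)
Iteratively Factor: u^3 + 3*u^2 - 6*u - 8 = (u - 2)*(u^2 + 5*u + 4) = (u - 2)*(u + 4)*(u + 1)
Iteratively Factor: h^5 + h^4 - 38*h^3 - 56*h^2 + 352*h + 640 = (h + 4)*(h^4 - 3*h^3 - 26*h^2 + 48*h + 160) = (h + 2)*(h + 4)*(h^3 - 5*h^2 - 16*h + 80) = (h - 5)*(h + 2)*(h + 4)*(h^2 - 16) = (h - 5)*(h + 2)*(h + 4)^2*(h - 4)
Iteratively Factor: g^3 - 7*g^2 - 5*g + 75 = (g - 5)*(g^2 - 2*g - 15) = (g - 5)*(g + 3)*(g - 5)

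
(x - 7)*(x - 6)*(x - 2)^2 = x^4 - 17*x^3 + 98*x^2 - 220*x + 168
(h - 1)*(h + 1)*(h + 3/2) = h^3 + 3*h^2/2 - h - 3/2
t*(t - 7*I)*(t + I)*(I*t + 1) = I*t^4 + 7*t^3 + I*t^2 + 7*t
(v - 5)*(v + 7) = v^2 + 2*v - 35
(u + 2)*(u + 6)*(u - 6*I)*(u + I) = u^4 + 8*u^3 - 5*I*u^3 + 18*u^2 - 40*I*u^2 + 48*u - 60*I*u + 72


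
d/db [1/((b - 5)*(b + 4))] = (1 - 2*b)/(b^4 - 2*b^3 - 39*b^2 + 40*b + 400)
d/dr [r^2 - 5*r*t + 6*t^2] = 2*r - 5*t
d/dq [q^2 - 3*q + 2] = 2*q - 3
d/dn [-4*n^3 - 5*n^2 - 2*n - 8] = -12*n^2 - 10*n - 2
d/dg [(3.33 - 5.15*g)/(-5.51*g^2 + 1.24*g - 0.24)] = (-28.3765*g^2 + 36.6966*g - 2.8932)/(30.3601*g^4 - 13.6648*g^3 + 4.1824*g^2 - 0.5952*g + 0.0576)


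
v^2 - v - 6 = (v - 3)*(v + 2)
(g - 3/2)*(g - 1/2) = g^2 - 2*g + 3/4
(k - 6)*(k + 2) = k^2 - 4*k - 12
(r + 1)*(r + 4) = r^2 + 5*r + 4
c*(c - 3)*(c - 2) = c^3 - 5*c^2 + 6*c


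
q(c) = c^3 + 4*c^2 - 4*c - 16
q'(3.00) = 47.00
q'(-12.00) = 332.00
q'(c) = 3*c^2 + 8*c - 4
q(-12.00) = -1120.00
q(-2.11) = 0.85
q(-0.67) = -11.83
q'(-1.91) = -8.34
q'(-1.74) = -8.84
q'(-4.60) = 22.68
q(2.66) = 20.48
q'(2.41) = 32.70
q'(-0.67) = -8.01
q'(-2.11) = -7.52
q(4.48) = 136.28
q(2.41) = 11.59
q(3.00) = 35.00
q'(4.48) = 92.05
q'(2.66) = 38.51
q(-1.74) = -2.20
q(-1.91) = -0.74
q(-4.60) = -10.30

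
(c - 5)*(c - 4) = c^2 - 9*c + 20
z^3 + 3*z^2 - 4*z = z*(z - 1)*(z + 4)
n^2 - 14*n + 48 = (n - 8)*(n - 6)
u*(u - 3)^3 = u^4 - 9*u^3 + 27*u^2 - 27*u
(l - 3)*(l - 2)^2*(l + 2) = l^4 - 5*l^3 + 2*l^2 + 20*l - 24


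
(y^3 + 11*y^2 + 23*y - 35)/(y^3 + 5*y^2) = 1 + 6/y - 7/y^2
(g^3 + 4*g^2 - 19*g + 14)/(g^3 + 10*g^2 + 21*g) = (g^2 - 3*g + 2)/(g*(g + 3))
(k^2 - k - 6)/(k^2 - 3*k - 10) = (k - 3)/(k - 5)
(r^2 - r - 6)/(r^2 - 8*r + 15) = (r + 2)/(r - 5)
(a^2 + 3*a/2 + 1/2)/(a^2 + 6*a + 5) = (a + 1/2)/(a + 5)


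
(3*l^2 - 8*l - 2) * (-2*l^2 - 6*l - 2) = -6*l^4 - 2*l^3 + 46*l^2 + 28*l + 4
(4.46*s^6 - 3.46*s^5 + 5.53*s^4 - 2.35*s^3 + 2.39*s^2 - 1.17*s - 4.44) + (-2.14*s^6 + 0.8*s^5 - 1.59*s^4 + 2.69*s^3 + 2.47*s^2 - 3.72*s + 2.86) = 2.32*s^6 - 2.66*s^5 + 3.94*s^4 + 0.34*s^3 + 4.86*s^2 - 4.89*s - 1.58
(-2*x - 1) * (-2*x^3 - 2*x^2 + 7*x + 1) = 4*x^4 + 6*x^3 - 12*x^2 - 9*x - 1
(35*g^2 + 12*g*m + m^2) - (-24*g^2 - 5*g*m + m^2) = 59*g^2 + 17*g*m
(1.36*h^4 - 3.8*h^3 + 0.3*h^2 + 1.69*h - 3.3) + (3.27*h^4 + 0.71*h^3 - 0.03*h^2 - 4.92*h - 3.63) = 4.63*h^4 - 3.09*h^3 + 0.27*h^2 - 3.23*h - 6.93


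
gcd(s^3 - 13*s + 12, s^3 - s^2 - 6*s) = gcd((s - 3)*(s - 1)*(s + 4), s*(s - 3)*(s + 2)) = s - 3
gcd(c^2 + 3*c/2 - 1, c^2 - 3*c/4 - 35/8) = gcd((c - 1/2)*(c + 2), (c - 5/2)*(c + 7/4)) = 1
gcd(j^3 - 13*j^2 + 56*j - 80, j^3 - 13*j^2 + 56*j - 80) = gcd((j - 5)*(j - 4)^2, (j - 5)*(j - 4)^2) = j^3 - 13*j^2 + 56*j - 80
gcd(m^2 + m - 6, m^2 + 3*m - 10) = m - 2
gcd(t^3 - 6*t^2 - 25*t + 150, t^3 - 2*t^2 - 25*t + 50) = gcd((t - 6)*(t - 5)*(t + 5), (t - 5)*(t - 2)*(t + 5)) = t^2 - 25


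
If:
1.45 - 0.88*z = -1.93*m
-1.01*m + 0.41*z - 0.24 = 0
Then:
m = 3.93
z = 10.27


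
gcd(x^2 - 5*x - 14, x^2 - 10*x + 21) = x - 7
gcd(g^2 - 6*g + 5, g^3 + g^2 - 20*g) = 1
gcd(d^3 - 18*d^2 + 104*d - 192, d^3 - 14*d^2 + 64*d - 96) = d^2 - 10*d + 24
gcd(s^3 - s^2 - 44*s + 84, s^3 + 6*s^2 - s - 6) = 1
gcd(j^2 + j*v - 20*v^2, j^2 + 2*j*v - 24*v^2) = -j + 4*v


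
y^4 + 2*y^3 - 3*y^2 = y^2*(y - 1)*(y + 3)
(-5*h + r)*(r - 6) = -5*h*r + 30*h + r^2 - 6*r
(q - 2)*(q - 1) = q^2 - 3*q + 2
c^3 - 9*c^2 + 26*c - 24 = (c - 4)*(c - 3)*(c - 2)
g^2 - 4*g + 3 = (g - 3)*(g - 1)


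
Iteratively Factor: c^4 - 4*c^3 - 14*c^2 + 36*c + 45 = (c - 3)*(c^3 - c^2 - 17*c - 15) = (c - 3)*(c + 1)*(c^2 - 2*c - 15) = (c - 3)*(c + 1)*(c + 3)*(c - 5)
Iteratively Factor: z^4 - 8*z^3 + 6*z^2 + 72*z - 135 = (z + 3)*(z^3 - 11*z^2 + 39*z - 45) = (z - 3)*(z + 3)*(z^2 - 8*z + 15) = (z - 5)*(z - 3)*(z + 3)*(z - 3)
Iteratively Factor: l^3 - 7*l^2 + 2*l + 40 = (l - 5)*(l^2 - 2*l - 8) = (l - 5)*(l - 4)*(l + 2)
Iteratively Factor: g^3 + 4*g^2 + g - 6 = (g + 3)*(g^2 + g - 2) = (g + 2)*(g + 3)*(g - 1)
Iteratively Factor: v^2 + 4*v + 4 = (v + 2)*(v + 2)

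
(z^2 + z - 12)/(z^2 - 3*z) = (z + 4)/z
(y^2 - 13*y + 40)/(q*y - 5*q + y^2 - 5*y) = (y - 8)/(q + y)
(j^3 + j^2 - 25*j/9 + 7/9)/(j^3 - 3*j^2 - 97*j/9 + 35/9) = (j - 1)/(j - 5)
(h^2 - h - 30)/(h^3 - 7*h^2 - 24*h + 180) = 1/(h - 6)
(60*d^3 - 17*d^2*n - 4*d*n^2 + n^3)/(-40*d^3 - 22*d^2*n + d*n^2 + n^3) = (-3*d + n)/(2*d + n)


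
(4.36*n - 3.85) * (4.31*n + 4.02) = 18.7916*n^2 + 0.933700000000002*n - 15.477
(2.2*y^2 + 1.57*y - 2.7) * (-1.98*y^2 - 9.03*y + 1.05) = -4.356*y^4 - 22.9746*y^3 - 6.5211*y^2 + 26.0295*y - 2.835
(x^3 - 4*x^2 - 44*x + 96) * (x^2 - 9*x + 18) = x^5 - 13*x^4 + 10*x^3 + 420*x^2 - 1656*x + 1728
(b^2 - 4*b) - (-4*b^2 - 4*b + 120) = 5*b^2 - 120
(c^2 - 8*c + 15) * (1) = c^2 - 8*c + 15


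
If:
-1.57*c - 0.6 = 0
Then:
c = -0.38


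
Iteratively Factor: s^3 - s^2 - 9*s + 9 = (s - 1)*(s^2 - 9) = (s - 3)*(s - 1)*(s + 3)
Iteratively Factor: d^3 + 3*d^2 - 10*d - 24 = (d + 4)*(d^2 - d - 6) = (d + 2)*(d + 4)*(d - 3)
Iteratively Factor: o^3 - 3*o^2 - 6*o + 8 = (o - 4)*(o^2 + o - 2) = (o - 4)*(o + 2)*(o - 1)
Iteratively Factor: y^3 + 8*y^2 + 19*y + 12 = (y + 4)*(y^2 + 4*y + 3) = (y + 1)*(y + 4)*(y + 3)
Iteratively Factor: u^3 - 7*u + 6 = (u + 3)*(u^2 - 3*u + 2) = (u - 2)*(u + 3)*(u - 1)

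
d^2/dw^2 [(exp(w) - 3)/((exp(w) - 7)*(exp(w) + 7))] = (exp(4*w) - 12*exp(3*w) + 294*exp(2*w) - 588*exp(w) + 2401)*exp(w)/(exp(6*w) - 147*exp(4*w) + 7203*exp(2*w) - 117649)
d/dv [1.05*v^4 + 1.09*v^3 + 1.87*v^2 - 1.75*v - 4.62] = 4.2*v^3 + 3.27*v^2 + 3.74*v - 1.75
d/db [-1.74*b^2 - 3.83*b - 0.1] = -3.48*b - 3.83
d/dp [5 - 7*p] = -7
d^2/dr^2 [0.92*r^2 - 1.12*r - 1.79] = 1.84000000000000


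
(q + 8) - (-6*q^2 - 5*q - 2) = 6*q^2 + 6*q + 10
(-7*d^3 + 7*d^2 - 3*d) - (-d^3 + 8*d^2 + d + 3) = -6*d^3 - d^2 - 4*d - 3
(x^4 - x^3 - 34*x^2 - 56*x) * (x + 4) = x^5 + 3*x^4 - 38*x^3 - 192*x^2 - 224*x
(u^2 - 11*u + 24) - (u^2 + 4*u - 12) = 36 - 15*u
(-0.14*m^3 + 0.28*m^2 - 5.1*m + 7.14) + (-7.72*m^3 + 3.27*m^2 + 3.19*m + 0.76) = -7.86*m^3 + 3.55*m^2 - 1.91*m + 7.9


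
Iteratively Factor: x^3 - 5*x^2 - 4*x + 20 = (x + 2)*(x^2 - 7*x + 10) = (x - 5)*(x + 2)*(x - 2)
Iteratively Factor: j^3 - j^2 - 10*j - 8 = (j + 2)*(j^2 - 3*j - 4) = (j - 4)*(j + 2)*(j + 1)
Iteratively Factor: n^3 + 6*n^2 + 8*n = (n)*(n^2 + 6*n + 8) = n*(n + 2)*(n + 4)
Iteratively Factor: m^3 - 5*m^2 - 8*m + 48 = (m - 4)*(m^2 - m - 12) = (m - 4)^2*(m + 3)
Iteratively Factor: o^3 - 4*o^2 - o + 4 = (o - 4)*(o^2 - 1) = (o - 4)*(o + 1)*(o - 1)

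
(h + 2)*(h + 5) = h^2 + 7*h + 10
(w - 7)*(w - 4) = w^2 - 11*w + 28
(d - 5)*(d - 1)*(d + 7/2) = d^3 - 5*d^2/2 - 16*d + 35/2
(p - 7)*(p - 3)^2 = p^3 - 13*p^2 + 51*p - 63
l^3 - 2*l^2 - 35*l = l*(l - 7)*(l + 5)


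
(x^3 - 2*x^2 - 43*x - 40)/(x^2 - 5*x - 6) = (x^2 - 3*x - 40)/(x - 6)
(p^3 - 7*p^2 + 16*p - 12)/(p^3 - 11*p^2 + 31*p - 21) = (p^2 - 4*p + 4)/(p^2 - 8*p + 7)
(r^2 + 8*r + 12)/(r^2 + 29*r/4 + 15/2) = 4*(r + 2)/(4*r + 5)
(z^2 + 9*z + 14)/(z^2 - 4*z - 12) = (z + 7)/(z - 6)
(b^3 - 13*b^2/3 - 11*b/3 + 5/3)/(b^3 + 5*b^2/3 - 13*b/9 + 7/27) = 9*(b^2 - 4*b - 5)/(9*b^2 + 18*b - 7)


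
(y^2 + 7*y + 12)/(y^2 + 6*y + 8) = (y + 3)/(y + 2)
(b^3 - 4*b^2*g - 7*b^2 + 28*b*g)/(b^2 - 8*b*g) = (b^2 - 4*b*g - 7*b + 28*g)/(b - 8*g)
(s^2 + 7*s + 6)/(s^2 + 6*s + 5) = (s + 6)/(s + 5)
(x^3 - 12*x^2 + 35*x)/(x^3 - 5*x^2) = (x - 7)/x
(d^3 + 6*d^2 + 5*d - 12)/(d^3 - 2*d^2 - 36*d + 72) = (d^3 + 6*d^2 + 5*d - 12)/(d^3 - 2*d^2 - 36*d + 72)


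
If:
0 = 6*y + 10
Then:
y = -5/3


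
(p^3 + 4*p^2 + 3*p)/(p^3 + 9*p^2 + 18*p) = (p + 1)/(p + 6)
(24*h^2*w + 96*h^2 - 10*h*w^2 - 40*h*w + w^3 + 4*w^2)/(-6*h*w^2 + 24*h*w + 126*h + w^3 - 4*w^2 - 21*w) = (-4*h*w - 16*h + w^2 + 4*w)/(w^2 - 4*w - 21)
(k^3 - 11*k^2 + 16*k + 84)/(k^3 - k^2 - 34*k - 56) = (k - 6)/(k + 4)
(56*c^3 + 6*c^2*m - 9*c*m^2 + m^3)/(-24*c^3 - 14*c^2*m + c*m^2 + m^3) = (-7*c + m)/(3*c + m)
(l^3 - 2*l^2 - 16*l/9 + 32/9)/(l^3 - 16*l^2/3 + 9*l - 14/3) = (9*l^2 - 16)/(3*(3*l^2 - 10*l + 7))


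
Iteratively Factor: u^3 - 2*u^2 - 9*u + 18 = (u + 3)*(u^2 - 5*u + 6) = (u - 3)*(u + 3)*(u - 2)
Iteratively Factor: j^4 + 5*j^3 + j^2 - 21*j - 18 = (j - 2)*(j^3 + 7*j^2 + 15*j + 9) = (j - 2)*(j + 3)*(j^2 + 4*j + 3) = (j - 2)*(j + 1)*(j + 3)*(j + 3)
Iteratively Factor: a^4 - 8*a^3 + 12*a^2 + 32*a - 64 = (a - 4)*(a^3 - 4*a^2 - 4*a + 16) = (a - 4)^2*(a^2 - 4) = (a - 4)^2*(a + 2)*(a - 2)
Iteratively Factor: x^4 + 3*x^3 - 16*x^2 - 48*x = (x - 4)*(x^3 + 7*x^2 + 12*x) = (x - 4)*(x + 3)*(x^2 + 4*x) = x*(x - 4)*(x + 3)*(x + 4)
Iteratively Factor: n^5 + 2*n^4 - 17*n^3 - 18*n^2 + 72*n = (n + 3)*(n^4 - n^3 - 14*n^2 + 24*n) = (n + 3)*(n + 4)*(n^3 - 5*n^2 + 6*n) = (n - 2)*(n + 3)*(n + 4)*(n^2 - 3*n) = (n - 3)*(n - 2)*(n + 3)*(n + 4)*(n)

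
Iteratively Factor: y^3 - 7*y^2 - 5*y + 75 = (y + 3)*(y^2 - 10*y + 25) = (y - 5)*(y + 3)*(y - 5)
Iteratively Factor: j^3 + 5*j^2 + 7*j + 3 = (j + 1)*(j^2 + 4*j + 3) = (j + 1)*(j + 3)*(j + 1)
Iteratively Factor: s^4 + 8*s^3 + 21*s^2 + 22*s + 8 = (s + 1)*(s^3 + 7*s^2 + 14*s + 8) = (s + 1)^2*(s^2 + 6*s + 8) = (s + 1)^2*(s + 2)*(s + 4)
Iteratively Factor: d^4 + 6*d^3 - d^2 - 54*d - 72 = (d + 3)*(d^3 + 3*d^2 - 10*d - 24) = (d + 3)*(d + 4)*(d^2 - d - 6) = (d - 3)*(d + 3)*(d + 4)*(d + 2)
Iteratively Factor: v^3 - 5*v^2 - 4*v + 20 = (v - 5)*(v^2 - 4) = (v - 5)*(v + 2)*(v - 2)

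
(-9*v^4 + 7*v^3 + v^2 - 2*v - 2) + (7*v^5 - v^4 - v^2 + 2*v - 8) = 7*v^5 - 10*v^4 + 7*v^3 - 10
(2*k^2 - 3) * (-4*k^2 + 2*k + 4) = -8*k^4 + 4*k^3 + 20*k^2 - 6*k - 12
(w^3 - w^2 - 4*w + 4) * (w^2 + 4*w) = w^5 + 3*w^4 - 8*w^3 - 12*w^2 + 16*w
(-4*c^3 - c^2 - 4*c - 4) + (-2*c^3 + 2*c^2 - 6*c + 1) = -6*c^3 + c^2 - 10*c - 3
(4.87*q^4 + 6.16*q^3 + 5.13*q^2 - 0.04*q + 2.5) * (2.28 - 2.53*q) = -12.3211*q^5 - 4.4812*q^4 + 1.0659*q^3 + 11.7976*q^2 - 6.4162*q + 5.7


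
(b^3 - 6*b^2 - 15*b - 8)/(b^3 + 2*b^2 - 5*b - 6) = (b^2 - 7*b - 8)/(b^2 + b - 6)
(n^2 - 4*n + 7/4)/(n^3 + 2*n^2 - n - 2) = (n^2 - 4*n + 7/4)/(n^3 + 2*n^2 - n - 2)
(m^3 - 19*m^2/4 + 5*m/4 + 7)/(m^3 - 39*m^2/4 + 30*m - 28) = (m + 1)/(m - 4)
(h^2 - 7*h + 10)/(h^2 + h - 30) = (h - 2)/(h + 6)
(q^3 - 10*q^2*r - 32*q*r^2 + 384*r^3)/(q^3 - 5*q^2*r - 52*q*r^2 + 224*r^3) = (q^2 - 2*q*r - 48*r^2)/(q^2 + 3*q*r - 28*r^2)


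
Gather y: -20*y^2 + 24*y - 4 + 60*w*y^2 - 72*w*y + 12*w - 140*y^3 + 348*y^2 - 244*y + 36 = 12*w - 140*y^3 + y^2*(60*w + 328) + y*(-72*w - 220) + 32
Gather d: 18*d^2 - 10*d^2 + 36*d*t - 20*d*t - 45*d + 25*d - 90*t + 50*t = 8*d^2 + d*(16*t - 20) - 40*t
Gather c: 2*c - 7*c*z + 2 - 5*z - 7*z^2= c*(2 - 7*z) - 7*z^2 - 5*z + 2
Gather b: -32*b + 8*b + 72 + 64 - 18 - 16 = 102 - 24*b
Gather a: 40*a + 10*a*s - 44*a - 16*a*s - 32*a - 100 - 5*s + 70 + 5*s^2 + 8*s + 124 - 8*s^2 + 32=a*(-6*s - 36) - 3*s^2 + 3*s + 126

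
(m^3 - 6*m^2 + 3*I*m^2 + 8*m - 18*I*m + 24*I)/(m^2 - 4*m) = m - 2 + 3*I - 6*I/m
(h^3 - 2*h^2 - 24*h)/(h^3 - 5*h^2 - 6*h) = (h + 4)/(h + 1)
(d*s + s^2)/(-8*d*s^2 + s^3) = (d + s)/(s*(-8*d + s))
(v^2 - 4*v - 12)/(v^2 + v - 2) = (v - 6)/(v - 1)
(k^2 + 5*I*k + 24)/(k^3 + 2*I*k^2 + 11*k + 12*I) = (k + 8*I)/(k^2 + 5*I*k - 4)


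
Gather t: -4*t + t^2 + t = t^2 - 3*t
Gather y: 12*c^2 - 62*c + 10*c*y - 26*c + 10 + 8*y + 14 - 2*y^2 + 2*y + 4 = 12*c^2 - 88*c - 2*y^2 + y*(10*c + 10) + 28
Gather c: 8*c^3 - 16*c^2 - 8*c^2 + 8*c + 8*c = 8*c^3 - 24*c^2 + 16*c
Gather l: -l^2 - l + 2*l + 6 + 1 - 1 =-l^2 + l + 6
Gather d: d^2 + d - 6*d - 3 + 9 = d^2 - 5*d + 6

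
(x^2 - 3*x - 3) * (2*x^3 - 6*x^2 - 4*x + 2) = 2*x^5 - 12*x^4 + 8*x^3 + 32*x^2 + 6*x - 6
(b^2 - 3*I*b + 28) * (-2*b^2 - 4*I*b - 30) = -2*b^4 + 2*I*b^3 - 98*b^2 - 22*I*b - 840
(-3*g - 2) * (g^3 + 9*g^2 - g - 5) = -3*g^4 - 29*g^3 - 15*g^2 + 17*g + 10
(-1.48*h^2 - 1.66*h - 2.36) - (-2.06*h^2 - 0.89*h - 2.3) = 0.58*h^2 - 0.77*h - 0.0600000000000001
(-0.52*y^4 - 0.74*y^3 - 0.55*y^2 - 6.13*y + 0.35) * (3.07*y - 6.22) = -1.5964*y^5 + 0.9626*y^4 + 2.9143*y^3 - 15.3981*y^2 + 39.2031*y - 2.177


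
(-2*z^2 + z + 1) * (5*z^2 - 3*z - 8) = -10*z^4 + 11*z^3 + 18*z^2 - 11*z - 8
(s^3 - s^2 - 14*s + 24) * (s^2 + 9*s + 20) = s^5 + 8*s^4 - 3*s^3 - 122*s^2 - 64*s + 480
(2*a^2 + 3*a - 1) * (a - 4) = 2*a^3 - 5*a^2 - 13*a + 4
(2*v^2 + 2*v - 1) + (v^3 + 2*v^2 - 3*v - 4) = v^3 + 4*v^2 - v - 5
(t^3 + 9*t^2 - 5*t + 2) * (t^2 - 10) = t^5 + 9*t^4 - 15*t^3 - 88*t^2 + 50*t - 20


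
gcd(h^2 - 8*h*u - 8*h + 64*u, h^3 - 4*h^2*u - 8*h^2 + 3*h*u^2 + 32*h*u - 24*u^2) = h - 8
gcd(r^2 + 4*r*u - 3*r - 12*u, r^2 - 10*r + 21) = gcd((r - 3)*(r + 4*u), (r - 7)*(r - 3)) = r - 3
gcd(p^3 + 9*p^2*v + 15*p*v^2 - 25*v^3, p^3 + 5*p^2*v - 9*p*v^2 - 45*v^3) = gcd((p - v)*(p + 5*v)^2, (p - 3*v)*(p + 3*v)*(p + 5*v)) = p + 5*v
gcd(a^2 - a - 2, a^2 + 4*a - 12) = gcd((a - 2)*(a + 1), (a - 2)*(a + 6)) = a - 2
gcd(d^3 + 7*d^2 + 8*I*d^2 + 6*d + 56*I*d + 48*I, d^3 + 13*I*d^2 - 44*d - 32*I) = d + 8*I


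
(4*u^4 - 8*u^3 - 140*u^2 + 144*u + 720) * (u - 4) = 4*u^5 - 24*u^4 - 108*u^3 + 704*u^2 + 144*u - 2880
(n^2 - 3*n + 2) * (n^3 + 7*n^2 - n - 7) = n^5 + 4*n^4 - 20*n^3 + 10*n^2 + 19*n - 14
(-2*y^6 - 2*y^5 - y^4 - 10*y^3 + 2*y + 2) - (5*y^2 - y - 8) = -2*y^6 - 2*y^5 - y^4 - 10*y^3 - 5*y^2 + 3*y + 10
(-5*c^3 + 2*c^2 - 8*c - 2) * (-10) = 50*c^3 - 20*c^2 + 80*c + 20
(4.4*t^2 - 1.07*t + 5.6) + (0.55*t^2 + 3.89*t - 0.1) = 4.95*t^2 + 2.82*t + 5.5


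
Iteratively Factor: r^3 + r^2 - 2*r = (r + 2)*(r^2 - r) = r*(r + 2)*(r - 1)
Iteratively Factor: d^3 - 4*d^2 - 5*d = (d - 5)*(d^2 + d) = (d - 5)*(d + 1)*(d)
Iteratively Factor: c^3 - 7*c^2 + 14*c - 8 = (c - 2)*(c^2 - 5*c + 4) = (c - 4)*(c - 2)*(c - 1)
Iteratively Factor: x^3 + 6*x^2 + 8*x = (x)*(x^2 + 6*x + 8) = x*(x + 2)*(x + 4)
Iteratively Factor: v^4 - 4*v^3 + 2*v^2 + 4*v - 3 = (v - 3)*(v^3 - v^2 - v + 1) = (v - 3)*(v - 1)*(v^2 - 1) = (v - 3)*(v - 1)^2*(v + 1)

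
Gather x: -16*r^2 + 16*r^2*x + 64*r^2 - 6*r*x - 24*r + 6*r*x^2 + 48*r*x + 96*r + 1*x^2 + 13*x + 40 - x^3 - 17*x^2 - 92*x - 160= 48*r^2 + 72*r - x^3 + x^2*(6*r - 16) + x*(16*r^2 + 42*r - 79) - 120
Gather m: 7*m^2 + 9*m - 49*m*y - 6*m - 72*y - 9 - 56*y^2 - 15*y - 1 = 7*m^2 + m*(3 - 49*y) - 56*y^2 - 87*y - 10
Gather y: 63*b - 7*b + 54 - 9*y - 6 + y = 56*b - 8*y + 48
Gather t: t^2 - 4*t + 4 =t^2 - 4*t + 4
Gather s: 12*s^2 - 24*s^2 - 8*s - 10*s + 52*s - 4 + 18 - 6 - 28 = -12*s^2 + 34*s - 20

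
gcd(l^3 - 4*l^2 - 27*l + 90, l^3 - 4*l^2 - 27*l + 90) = l^3 - 4*l^2 - 27*l + 90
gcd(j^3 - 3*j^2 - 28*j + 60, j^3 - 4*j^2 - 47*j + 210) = j - 6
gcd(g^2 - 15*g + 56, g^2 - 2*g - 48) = g - 8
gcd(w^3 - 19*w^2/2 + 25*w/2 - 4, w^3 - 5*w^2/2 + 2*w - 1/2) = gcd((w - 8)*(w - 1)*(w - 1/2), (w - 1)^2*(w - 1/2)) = w^2 - 3*w/2 + 1/2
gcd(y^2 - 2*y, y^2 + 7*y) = y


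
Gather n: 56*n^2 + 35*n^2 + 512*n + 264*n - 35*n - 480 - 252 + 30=91*n^2 + 741*n - 702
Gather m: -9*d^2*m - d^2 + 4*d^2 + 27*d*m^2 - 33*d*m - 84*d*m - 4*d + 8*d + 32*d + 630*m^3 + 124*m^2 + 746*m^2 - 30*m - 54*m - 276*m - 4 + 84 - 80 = 3*d^2 + 36*d + 630*m^3 + m^2*(27*d + 870) + m*(-9*d^2 - 117*d - 360)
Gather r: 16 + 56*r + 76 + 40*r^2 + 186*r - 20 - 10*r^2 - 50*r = 30*r^2 + 192*r + 72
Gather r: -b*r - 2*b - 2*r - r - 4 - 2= -2*b + r*(-b - 3) - 6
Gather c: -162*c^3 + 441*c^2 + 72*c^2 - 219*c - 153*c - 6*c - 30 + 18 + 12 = -162*c^3 + 513*c^2 - 378*c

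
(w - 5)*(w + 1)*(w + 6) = w^3 + 2*w^2 - 29*w - 30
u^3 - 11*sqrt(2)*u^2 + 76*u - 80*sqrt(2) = (u - 5*sqrt(2))*(u - 4*sqrt(2))*(u - 2*sqrt(2))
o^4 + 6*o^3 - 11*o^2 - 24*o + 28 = (o - 2)*(o - 1)*(o + 2)*(o + 7)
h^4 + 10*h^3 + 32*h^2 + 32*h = h*(h + 2)*(h + 4)^2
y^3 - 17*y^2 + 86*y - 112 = (y - 8)*(y - 7)*(y - 2)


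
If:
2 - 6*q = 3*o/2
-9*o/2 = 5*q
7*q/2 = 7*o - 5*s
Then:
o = -20/39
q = 6/13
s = -203/195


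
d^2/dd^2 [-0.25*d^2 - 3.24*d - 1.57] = -0.500000000000000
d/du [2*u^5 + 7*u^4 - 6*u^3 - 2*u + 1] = 10*u^4 + 28*u^3 - 18*u^2 - 2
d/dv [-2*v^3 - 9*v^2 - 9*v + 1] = -6*v^2 - 18*v - 9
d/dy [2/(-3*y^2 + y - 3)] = 2*(6*y - 1)/(3*y^2 - y + 3)^2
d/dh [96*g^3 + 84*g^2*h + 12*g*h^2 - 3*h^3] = 84*g^2 + 24*g*h - 9*h^2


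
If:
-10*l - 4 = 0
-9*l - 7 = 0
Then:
No Solution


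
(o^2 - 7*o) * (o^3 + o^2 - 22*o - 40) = o^5 - 6*o^4 - 29*o^3 + 114*o^2 + 280*o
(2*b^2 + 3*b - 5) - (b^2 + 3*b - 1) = b^2 - 4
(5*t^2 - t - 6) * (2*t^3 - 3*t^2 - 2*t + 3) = 10*t^5 - 17*t^4 - 19*t^3 + 35*t^2 + 9*t - 18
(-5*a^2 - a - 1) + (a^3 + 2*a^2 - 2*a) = a^3 - 3*a^2 - 3*a - 1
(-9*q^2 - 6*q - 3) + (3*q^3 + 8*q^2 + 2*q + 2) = 3*q^3 - q^2 - 4*q - 1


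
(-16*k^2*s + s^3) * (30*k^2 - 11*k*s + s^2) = -480*k^4*s + 176*k^3*s^2 + 14*k^2*s^3 - 11*k*s^4 + s^5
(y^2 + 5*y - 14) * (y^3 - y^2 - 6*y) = y^5 + 4*y^4 - 25*y^3 - 16*y^2 + 84*y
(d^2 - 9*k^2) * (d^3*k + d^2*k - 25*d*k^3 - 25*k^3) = d^5*k + d^4*k - 34*d^3*k^3 - 34*d^2*k^3 + 225*d*k^5 + 225*k^5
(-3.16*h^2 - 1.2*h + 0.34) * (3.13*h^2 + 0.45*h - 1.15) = -9.8908*h^4 - 5.178*h^3 + 4.1582*h^2 + 1.533*h - 0.391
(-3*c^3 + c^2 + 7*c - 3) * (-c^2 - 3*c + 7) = 3*c^5 + 8*c^4 - 31*c^3 - 11*c^2 + 58*c - 21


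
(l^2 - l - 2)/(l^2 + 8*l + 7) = (l - 2)/(l + 7)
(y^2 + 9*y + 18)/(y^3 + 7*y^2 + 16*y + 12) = (y + 6)/(y^2 + 4*y + 4)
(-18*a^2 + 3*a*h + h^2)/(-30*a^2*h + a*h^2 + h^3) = (3*a - h)/(h*(5*a - h))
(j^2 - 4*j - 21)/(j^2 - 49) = (j + 3)/(j + 7)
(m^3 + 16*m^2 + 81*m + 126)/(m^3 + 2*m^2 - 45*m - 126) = (m + 7)/(m - 7)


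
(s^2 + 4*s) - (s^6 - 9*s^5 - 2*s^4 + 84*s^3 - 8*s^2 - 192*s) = -s^6 + 9*s^5 + 2*s^4 - 84*s^3 + 9*s^2 + 196*s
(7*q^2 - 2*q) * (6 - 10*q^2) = -70*q^4 + 20*q^3 + 42*q^2 - 12*q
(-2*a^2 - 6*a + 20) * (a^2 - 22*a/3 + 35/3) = -2*a^4 + 26*a^3/3 + 122*a^2/3 - 650*a/3 + 700/3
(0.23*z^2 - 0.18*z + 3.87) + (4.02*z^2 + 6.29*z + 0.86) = 4.25*z^2 + 6.11*z + 4.73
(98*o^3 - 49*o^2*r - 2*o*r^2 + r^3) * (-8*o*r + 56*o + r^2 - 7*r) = -784*o^4*r + 5488*o^4 + 490*o^3*r^2 - 3430*o^3*r - 33*o^2*r^3 + 231*o^2*r^2 - 10*o*r^4 + 70*o*r^3 + r^5 - 7*r^4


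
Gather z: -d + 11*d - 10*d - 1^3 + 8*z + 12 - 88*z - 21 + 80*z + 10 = 0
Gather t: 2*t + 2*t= 4*t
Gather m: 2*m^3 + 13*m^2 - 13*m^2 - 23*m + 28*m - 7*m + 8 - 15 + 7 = 2*m^3 - 2*m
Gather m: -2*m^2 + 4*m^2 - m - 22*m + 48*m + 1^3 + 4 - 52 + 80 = 2*m^2 + 25*m + 33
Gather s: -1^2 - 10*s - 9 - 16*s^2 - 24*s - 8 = -16*s^2 - 34*s - 18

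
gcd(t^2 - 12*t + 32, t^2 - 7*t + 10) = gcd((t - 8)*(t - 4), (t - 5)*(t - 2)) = 1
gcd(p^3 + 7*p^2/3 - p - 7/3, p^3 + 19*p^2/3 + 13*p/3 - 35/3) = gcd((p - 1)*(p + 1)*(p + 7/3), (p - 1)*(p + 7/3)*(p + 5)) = p^2 + 4*p/3 - 7/3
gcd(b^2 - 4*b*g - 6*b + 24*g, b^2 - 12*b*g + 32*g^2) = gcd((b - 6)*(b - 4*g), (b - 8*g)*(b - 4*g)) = b - 4*g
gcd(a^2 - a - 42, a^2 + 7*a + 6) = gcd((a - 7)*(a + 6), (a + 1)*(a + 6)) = a + 6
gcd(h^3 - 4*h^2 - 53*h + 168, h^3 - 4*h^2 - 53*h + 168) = h^3 - 4*h^2 - 53*h + 168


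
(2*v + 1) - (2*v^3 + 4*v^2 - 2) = -2*v^3 - 4*v^2 + 2*v + 3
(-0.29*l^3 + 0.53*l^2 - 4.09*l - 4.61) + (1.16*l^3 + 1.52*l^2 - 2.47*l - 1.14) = 0.87*l^3 + 2.05*l^2 - 6.56*l - 5.75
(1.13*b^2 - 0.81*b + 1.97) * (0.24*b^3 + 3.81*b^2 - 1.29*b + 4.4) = 0.2712*b^5 + 4.1109*b^4 - 4.071*b^3 + 13.5226*b^2 - 6.1053*b + 8.668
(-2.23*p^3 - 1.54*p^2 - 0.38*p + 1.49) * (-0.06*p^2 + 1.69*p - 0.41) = 0.1338*p^5 - 3.6763*p^4 - 1.6655*p^3 - 0.1002*p^2 + 2.6739*p - 0.6109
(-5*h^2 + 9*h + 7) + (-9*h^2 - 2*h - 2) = -14*h^2 + 7*h + 5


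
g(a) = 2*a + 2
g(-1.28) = -0.56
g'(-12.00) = 2.00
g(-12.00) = -22.00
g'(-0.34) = 2.00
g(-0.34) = 1.32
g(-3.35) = -4.70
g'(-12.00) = 2.00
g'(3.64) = 2.00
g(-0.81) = 0.38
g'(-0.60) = 2.00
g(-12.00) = -22.00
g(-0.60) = 0.80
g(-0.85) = 0.30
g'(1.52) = 2.00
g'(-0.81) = 2.00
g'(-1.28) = 2.00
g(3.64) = 9.28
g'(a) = 2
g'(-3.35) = 2.00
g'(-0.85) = 2.00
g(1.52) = 5.04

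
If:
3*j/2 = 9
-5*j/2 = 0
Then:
No Solution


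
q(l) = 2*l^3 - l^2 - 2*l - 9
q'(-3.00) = 58.00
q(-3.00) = -66.00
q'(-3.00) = 58.00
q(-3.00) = -66.00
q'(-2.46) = 39.23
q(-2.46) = -39.91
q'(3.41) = 60.95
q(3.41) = 51.86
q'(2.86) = 41.36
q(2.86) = 23.89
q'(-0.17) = -1.49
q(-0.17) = -8.70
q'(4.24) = 97.39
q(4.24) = 116.99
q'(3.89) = 81.01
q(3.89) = 85.82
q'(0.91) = 1.15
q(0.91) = -10.14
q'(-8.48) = 446.42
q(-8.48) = -1283.55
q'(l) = 6*l^2 - 2*l - 2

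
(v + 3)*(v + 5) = v^2 + 8*v + 15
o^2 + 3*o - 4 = (o - 1)*(o + 4)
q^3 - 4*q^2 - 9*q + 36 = (q - 4)*(q - 3)*(q + 3)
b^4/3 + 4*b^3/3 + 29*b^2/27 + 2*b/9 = b*(b/3 + 1)*(b + 1/3)*(b + 2/3)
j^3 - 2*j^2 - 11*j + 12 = (j - 4)*(j - 1)*(j + 3)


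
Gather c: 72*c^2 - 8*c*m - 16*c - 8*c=72*c^2 + c*(-8*m - 24)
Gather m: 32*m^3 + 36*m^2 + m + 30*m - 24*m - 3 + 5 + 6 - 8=32*m^3 + 36*m^2 + 7*m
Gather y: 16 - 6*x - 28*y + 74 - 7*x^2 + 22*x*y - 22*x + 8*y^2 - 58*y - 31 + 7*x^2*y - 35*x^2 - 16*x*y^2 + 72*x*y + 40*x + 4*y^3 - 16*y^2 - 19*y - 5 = -42*x^2 + 12*x + 4*y^3 + y^2*(-16*x - 8) + y*(7*x^2 + 94*x - 105) + 54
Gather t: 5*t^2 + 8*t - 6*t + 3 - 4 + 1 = 5*t^2 + 2*t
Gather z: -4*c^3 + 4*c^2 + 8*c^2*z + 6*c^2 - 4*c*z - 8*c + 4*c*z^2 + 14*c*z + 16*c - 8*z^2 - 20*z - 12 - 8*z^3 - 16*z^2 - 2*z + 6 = -4*c^3 + 10*c^2 + 8*c - 8*z^3 + z^2*(4*c - 24) + z*(8*c^2 + 10*c - 22) - 6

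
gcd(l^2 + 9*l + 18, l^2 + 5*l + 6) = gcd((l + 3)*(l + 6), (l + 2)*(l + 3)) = l + 3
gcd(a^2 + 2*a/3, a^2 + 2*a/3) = a^2 + 2*a/3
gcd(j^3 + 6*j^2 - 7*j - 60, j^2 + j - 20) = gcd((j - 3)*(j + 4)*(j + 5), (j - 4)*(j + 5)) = j + 5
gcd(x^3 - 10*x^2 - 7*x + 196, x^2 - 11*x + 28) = x - 7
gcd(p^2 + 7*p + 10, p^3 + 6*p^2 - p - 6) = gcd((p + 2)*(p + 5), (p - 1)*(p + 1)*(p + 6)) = 1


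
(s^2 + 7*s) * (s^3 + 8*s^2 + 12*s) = s^5 + 15*s^4 + 68*s^3 + 84*s^2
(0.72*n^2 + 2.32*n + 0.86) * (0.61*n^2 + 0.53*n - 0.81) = 0.4392*n^4 + 1.7968*n^3 + 1.171*n^2 - 1.4234*n - 0.6966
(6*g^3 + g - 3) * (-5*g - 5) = -30*g^4 - 30*g^3 - 5*g^2 + 10*g + 15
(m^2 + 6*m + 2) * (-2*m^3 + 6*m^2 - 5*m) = -2*m^5 - 6*m^4 + 27*m^3 - 18*m^2 - 10*m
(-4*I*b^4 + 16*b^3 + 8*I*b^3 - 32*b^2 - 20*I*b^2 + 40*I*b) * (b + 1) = -4*I*b^5 + 16*b^4 + 4*I*b^4 - 16*b^3 - 12*I*b^3 - 32*b^2 + 20*I*b^2 + 40*I*b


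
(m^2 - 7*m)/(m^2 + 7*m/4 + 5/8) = 8*m*(m - 7)/(8*m^2 + 14*m + 5)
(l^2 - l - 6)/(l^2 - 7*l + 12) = (l + 2)/(l - 4)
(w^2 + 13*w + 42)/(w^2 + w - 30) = (w + 7)/(w - 5)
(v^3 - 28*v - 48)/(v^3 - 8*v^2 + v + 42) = (v^2 - 2*v - 24)/(v^2 - 10*v + 21)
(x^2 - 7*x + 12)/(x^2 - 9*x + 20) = (x - 3)/(x - 5)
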